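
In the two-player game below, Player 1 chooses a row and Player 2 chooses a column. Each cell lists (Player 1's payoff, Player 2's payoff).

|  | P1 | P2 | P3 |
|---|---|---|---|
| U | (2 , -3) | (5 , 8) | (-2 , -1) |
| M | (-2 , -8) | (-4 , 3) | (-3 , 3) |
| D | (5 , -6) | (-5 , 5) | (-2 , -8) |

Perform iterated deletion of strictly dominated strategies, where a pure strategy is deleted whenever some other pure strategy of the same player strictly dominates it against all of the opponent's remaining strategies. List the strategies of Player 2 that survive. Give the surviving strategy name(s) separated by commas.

Player 1's strategy M is strictly dominated by U (P1: 2>-2, P2: 5>-4, P3: -2>-3) and is removed.
Player 2's strategy P1 is strictly dominated by P2 (U: 8>-3, D: 5>-6) and is removed.
For Player 2, P2 strictly dominates P3 on the remaining rows (U: 8>-1, D: 5>-8); eliminate P3.
For Player 1, U strictly dominates D on the remaining columns (P2: 5>-5); eliminate D.
Among the remaining strategies, none is strictly dominated by another pure strategy of the same player, so the elimination stops.
Surviving strategies — Player 1: {U}; Player 2: {P2}.

P2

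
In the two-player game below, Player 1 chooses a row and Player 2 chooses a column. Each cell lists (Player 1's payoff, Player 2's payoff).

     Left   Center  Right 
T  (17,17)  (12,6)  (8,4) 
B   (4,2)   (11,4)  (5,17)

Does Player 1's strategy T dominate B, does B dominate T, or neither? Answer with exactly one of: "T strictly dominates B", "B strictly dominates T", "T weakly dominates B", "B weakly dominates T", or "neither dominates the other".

T's payoffs vs B's, by Player 2's action — Left: 17>4, Center: 12>11, Right: 8>5.
Every comparison favours T, so T strictly dominates B.

T strictly dominates B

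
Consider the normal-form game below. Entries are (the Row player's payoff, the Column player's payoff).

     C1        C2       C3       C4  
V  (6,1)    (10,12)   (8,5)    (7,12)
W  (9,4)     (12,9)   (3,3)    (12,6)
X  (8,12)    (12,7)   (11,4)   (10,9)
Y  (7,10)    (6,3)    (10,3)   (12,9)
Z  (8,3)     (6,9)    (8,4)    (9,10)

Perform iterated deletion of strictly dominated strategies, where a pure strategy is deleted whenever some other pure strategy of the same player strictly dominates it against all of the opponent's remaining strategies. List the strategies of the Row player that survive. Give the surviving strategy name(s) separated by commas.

Row V is eliminated: X beats it against every remaining column (C1: 8>6, C2: 12>10, C3: 11>8, C4: 10>7).
Column C3 is eliminated: C4 beats it against every remaining row (W: 6>3, X: 9>4, Y: 9>3, Z: 10>4).
Row Z is eliminated: W beats it against every remaining column (C1: 9>8, C2: 12>6, C4: 12>9).
Among the remaining strategies, none is strictly dominated by another pure strategy of the same player, so the elimination stops.
Surviving strategies — the Row player: {W, X, Y}; the Column player: {C1, C2, C4}.

W, X, Y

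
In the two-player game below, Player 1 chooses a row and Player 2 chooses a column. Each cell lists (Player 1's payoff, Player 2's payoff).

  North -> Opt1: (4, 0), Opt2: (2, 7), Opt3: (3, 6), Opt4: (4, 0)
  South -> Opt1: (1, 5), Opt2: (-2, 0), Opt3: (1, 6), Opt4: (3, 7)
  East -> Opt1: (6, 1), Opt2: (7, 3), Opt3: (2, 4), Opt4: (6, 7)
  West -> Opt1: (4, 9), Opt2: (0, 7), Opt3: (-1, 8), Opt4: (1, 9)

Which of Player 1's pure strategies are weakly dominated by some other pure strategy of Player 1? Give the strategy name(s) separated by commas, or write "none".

North is not dominated — it holds its own against South at Opt1 (4>1); East at Opt3 (3>2); West at Opt2 (2>0).
North weakly dominates South — Opt1: 4>1, Opt2: 2>-2, Opt3: 3>1, Opt4: 4>3.
East is not dominated — it holds its own against North at Opt1 (6>4); South at Opt1 (6>1); West at Opt1 (6>4).
West is weakly dominated by North (Opt1: 4=4, Opt2: 2>0, Opt3: 3>-1, Opt4: 4>1).

South, West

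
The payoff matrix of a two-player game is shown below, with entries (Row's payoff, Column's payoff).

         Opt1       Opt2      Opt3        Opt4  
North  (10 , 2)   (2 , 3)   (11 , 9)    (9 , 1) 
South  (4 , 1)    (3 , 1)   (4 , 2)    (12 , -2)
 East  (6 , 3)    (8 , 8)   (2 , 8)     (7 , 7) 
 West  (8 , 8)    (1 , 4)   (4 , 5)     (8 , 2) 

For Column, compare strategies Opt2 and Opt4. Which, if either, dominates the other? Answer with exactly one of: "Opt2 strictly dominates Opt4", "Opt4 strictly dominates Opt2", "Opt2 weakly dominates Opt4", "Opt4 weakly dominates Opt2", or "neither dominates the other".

Opt2 strictly dominates Opt4

Opt2's payoffs vs Opt4's, by Row's action — North: 3>1, South: 1>-2, East: 8>7, West: 4>2.
Opt2 gives a strictly higher payoff against each choice by Row, so Opt2 strictly dominates Opt4.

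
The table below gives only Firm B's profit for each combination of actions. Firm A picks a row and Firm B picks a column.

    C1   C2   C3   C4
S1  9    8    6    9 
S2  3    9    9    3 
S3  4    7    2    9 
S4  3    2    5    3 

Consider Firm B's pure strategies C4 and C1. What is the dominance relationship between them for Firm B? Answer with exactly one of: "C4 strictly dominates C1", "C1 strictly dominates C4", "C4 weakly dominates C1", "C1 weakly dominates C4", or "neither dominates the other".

Compare C4 to C1 across each choice by Firm A: S1: 9=9, S2: 3=3, S3: 9>4, S4: 3=3.
C4 is at least as good everywhere and strictly better somewhere (tied only at S1, S2, S4), so C4 weakly but not strictly dominates C1.

C4 weakly dominates C1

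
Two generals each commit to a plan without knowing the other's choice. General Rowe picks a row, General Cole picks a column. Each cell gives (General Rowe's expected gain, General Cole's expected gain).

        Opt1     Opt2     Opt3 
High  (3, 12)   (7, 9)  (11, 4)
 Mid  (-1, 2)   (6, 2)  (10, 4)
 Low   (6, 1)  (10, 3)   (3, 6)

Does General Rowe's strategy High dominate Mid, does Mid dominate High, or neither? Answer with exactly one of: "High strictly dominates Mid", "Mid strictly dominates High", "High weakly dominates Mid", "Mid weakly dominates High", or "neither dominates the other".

High strictly dominates Mid

High's payoffs vs Mid's, by General Cole's action — Opt1: 3>-1, Opt2: 7>6, Opt3: 11>10.
Every comparison favours High, so High strictly dominates Mid.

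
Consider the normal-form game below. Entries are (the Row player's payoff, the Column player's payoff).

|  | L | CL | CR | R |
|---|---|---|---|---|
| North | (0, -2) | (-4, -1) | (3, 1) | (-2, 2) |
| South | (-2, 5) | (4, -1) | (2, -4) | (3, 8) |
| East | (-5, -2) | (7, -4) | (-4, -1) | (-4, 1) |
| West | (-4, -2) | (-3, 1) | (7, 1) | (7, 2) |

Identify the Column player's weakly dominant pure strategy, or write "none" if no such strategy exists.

R vs L: North: 2>-2, South: 8>5, East: 1>-2, West: 2>-2.
R vs CL: North: 2>-1, South: 8>-1, East: 1>-4, West: 2>1.
R vs CR: North: 2>1, South: 8>-4, East: 1>-1, West: 2>1.
R is at least as good as every other strategy against every opponent action, so it is weakly dominant.

R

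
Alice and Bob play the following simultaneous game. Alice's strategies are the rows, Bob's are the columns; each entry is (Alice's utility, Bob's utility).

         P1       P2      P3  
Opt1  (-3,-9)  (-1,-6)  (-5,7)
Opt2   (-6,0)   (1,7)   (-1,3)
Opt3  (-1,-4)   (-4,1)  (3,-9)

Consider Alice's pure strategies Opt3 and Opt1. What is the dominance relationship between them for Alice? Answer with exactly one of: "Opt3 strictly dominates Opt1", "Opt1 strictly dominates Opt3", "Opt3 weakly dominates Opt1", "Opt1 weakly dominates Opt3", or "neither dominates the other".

Compare Opt3 to Opt1 across each choice by Bob: P1: -1>-3, P2: -4<-1, P3: 3>-5.
Opt3 does better at P1, P3 but worse at P2; neither strategy dominates the other.

neither dominates the other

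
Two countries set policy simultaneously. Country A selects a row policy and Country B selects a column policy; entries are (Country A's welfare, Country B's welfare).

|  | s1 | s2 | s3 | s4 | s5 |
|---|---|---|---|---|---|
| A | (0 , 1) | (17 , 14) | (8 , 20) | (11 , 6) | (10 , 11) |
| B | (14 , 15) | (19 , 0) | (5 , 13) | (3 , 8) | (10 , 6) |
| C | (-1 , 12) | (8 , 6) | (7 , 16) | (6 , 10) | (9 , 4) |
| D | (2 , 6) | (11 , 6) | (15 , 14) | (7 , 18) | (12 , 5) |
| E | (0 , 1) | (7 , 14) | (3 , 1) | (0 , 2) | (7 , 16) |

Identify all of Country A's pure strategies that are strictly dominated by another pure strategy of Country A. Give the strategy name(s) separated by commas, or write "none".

C, E

A is not dominated — it holds its own against B at s3 (8>5); C at s1 (0>-1); D at s2 (17>11); E at s1 (0=0).
Nothing dominates B: A at s1 (14>0); C at s1 (14>-1); D at s1 (14>2); E at s1 (14>0).
A strictly dominates C — s1: 0>-1, s2: 17>8, s3: 8>7, s4: 11>6, s5: 10>9.
Nothing dominates D: A at s1 (2>0); B at s3 (15>5); C at s1 (2>-1); E at s1 (2>0).
E is strictly dominated by B (s1: 14>0, s2: 19>7, s3: 5>3, s4: 3>0, s5: 10>7).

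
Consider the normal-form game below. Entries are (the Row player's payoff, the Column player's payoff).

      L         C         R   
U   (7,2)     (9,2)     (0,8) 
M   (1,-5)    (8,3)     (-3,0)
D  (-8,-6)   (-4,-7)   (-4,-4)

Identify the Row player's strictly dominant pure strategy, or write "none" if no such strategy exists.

U vs M: L: 7>1, C: 9>8, R: 0>-3.
U vs D: L: 7>-8, C: 9>-4, R: 0>-4.
U strictly beats every other strategy against every opponent action, so it is strictly dominant.

U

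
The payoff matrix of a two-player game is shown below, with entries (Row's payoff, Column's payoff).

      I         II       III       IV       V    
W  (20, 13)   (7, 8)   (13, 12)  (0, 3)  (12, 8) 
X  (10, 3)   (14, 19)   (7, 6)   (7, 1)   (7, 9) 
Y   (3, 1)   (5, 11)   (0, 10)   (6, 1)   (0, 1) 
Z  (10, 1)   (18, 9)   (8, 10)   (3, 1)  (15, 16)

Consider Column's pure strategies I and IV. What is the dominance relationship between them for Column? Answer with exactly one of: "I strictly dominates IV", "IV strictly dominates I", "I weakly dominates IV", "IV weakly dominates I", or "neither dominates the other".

I weakly dominates IV

Compare I to IV across every action of Row: W: 13>3, X: 3>1, Y: 1=1, Z: 1=1.
I is at least as good everywhere and strictly better somewhere (tied only at Y, Z), so I weakly but not strictly dominates IV.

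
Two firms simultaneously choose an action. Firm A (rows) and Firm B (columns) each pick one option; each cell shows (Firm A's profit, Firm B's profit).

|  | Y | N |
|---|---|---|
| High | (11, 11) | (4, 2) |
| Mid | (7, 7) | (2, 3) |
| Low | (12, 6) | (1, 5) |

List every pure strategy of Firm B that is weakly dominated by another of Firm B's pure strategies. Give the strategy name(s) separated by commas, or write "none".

N

Y is not dominated — it holds its own against N at High (11>2).
Y weakly dominates N — High: 11>2, Mid: 7>3, Low: 6>5.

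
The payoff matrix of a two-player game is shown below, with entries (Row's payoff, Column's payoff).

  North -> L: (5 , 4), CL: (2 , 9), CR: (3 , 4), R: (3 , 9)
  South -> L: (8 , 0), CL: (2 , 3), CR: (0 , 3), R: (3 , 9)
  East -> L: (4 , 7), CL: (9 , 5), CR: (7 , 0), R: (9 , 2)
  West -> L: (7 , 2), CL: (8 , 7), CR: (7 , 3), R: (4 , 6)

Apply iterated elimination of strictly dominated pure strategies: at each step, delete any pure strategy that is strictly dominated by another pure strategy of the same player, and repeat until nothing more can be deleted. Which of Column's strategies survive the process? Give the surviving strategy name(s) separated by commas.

Row's strategy North is strictly dominated by West (L: 7>5, CL: 8>2, CR: 7>3, R: 4>3) and is removed.
For Column, R strictly dominates CR on the remaining rows (South: 9>3, East: 2>0, West: 6>3); eliminate CR.
Among the remaining strategies, none is strictly dominated by another pure strategy of the same player, so the elimination stops.
Surviving strategies — Row: {South, East, West}; Column: {L, CL, R}.

L, CL, R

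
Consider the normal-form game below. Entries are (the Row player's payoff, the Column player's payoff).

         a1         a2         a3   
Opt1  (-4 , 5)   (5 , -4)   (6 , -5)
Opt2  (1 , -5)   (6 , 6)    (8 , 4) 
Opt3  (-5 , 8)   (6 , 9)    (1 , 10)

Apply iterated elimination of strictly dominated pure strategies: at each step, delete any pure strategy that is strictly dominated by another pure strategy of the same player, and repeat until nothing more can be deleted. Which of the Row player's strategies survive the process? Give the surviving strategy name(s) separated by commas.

Opt2, Opt3

For the Row player, Opt2 strictly dominates Opt1 on the remaining columns (a1: 1>-4, a2: 6>5, a3: 8>6); eliminate Opt1.
The Column player's strategy a1 is strictly dominated by a2 (Opt2: 6>-5, Opt3: 9>8) and is removed.
Among the remaining strategies, none is strictly dominated by another pure strategy of the same player, so the elimination stops.
Surviving strategies — the Row player: {Opt2, Opt3}; the Column player: {a2, a3}.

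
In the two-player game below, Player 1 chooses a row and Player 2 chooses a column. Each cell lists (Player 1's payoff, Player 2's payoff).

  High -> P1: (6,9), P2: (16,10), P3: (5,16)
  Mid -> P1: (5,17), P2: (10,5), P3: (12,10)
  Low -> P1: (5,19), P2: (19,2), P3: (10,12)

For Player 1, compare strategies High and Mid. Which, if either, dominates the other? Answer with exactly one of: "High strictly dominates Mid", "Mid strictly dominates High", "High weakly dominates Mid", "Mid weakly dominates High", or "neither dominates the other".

Compare High to Mid across every action of Player 2: P1: 6>5, P2: 16>10, P3: 5<12.
High does better at P1, P2 but worse at P3; neither strategy dominates the other.

neither dominates the other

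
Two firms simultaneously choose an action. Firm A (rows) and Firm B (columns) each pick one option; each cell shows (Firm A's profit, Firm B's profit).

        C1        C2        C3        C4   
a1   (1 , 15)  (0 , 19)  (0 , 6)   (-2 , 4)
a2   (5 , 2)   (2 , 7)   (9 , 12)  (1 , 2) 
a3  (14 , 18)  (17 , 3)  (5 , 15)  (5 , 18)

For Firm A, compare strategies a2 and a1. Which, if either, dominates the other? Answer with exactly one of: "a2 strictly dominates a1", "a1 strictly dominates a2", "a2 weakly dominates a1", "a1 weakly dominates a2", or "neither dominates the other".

a2 strictly dominates a1

a2's payoffs vs a1's, by Firm B's action — C1: 5>1, C2: 2>0, C3: 9>0, C4: 1>-2.
a2 gives a strictly higher payoff against each opponent action, so a2 strictly dominates a1.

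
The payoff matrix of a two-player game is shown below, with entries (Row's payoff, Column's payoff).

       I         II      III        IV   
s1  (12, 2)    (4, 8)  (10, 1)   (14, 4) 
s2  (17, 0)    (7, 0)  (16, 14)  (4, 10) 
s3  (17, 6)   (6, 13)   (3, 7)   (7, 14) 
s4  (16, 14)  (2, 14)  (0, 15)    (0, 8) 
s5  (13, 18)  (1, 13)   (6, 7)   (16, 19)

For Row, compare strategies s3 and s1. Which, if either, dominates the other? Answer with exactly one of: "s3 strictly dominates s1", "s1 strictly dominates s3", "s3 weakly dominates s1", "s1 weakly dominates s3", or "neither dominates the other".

neither dominates the other

Compare s3 to s1 across every action of Column: I: 17>12, II: 6>4, III: 3<10, IV: 7<14.
s3 does better at I, II but worse at III, IV; neither strategy dominates the other.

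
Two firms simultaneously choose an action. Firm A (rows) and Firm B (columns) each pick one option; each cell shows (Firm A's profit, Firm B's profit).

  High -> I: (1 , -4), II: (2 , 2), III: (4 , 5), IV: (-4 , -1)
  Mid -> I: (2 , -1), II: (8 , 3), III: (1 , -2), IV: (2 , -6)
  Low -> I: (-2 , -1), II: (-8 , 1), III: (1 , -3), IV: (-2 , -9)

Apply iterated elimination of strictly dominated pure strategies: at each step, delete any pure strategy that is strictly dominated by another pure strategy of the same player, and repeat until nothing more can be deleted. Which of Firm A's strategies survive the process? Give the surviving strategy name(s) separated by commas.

High, Mid

For Firm B, II strictly dominates I on the remaining rows (High: 2>-4, Mid: 3>-1, Low: 1>-1); eliminate I.
Firm B's strategy IV is strictly dominated by II (High: 2>-1, Mid: 3>-6, Low: 1>-9) and is removed.
Firm A's strategy Low is strictly dominated by High (II: 2>-8, III: 4>1) and is removed.
Among the remaining strategies, none is strictly dominated by another pure strategy of the same player, so the elimination stops.
Surviving strategies — Firm A: {High, Mid}; Firm B: {II, III}.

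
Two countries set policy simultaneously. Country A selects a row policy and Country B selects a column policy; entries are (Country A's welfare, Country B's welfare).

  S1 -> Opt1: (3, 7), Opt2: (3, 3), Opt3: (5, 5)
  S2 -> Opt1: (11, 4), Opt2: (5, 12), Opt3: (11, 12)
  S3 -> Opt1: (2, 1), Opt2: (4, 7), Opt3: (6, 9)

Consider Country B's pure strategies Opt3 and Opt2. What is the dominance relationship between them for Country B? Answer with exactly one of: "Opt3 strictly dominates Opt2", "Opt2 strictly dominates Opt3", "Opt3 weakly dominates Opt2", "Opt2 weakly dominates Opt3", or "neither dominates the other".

Opt3 weakly dominates Opt2

Opt3's payoffs vs Opt2's, by Country A's action — S1: 5>3, S2: 12=12, S3: 9>7.
Opt3 is at least as good everywhere and strictly better somewhere (tied only at S2), so Opt3 weakly but not strictly dominates Opt2.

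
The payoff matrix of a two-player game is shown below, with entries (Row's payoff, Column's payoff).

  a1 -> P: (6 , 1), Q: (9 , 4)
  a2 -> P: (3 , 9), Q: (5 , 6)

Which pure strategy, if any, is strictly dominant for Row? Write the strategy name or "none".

a1 vs a2: P: 6>3, Q: 9>5.
a1 strictly beats every other strategy against every opponent action, so it is strictly dominant.

a1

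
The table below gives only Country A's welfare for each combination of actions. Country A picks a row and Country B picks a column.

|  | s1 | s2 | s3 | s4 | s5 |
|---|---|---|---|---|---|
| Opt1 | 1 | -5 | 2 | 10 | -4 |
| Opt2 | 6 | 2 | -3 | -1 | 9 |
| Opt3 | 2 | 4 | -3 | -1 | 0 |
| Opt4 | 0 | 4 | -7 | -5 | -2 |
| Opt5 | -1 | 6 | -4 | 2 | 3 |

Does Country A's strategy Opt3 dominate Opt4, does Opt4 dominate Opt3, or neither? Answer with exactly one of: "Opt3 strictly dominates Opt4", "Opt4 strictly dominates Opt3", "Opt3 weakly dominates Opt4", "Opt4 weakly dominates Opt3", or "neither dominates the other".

Opt3 weakly dominates Opt4

Opt3's payoffs vs Opt4's, by Country B's action — s1: 2>0, s2: 4=4, s3: -3>-7, s4: -1>-5, s5: 0>-2.
Opt3 is at least as good everywhere and strictly better somewhere (tied only at s2), so Opt3 weakly but not strictly dominates Opt4.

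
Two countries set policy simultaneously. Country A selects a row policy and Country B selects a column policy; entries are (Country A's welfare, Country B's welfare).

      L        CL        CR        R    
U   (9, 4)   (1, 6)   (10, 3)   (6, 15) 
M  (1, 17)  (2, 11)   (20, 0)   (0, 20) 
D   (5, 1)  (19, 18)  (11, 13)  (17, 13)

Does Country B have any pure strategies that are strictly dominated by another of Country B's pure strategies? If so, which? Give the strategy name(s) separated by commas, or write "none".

L, CR

L: dominated, since R does at least as well everywhere (U: 15>4, M: 20>17, D: 13>1).
Nothing dominates CL: L at U (6>4); CR at U (6>3); R at D (18>13).
CL strictly dominates CR — U: 6>3, M: 11>0, D: 18>13.
R is not dominated — it holds its own against L at U (15>4); CL at U (15>6); CR at U (15>3).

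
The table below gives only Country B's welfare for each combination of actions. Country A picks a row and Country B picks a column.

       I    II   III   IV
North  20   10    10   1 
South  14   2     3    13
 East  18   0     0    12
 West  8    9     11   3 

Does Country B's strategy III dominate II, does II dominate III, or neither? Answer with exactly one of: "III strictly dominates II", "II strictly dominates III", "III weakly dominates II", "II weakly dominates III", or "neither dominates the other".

III weakly dominates II

III's payoffs vs II's, by Country A's action — North: 10=10, South: 3>2, East: 0=0, West: 11>9.
III is at least as good everywhere and strictly better somewhere (tied only at North, East), so III weakly but not strictly dominates II.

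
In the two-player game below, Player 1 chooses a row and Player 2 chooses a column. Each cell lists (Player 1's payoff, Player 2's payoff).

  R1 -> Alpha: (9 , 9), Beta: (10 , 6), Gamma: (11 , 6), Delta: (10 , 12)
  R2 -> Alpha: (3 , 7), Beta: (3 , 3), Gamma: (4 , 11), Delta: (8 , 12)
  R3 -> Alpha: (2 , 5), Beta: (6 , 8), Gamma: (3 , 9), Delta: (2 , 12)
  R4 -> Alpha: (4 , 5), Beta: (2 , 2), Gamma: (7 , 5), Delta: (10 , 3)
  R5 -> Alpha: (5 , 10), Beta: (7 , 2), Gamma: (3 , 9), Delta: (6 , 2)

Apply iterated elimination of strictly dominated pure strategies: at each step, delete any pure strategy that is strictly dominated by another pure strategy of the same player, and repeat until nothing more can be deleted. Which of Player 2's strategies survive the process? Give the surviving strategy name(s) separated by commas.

For Player 1, R1 strictly dominates R2 on the remaining columns (Alpha: 9>3, Beta: 10>3, Gamma: 11>4, Delta: 10>8); eliminate R2.
Row R3 is eliminated: R1 beats it against every remaining column (Alpha: 9>2, Beta: 10>6, Gamma: 11>3, Delta: 10>2).
For Player 1, R1 strictly dominates R5 on the remaining columns (Alpha: 9>5, Beta: 10>7, Gamma: 11>3, Delta: 10>6); eliminate R5.
Column Beta is eliminated: Alpha beats it against every remaining row (R1: 9>6, R4: 5>2).
Among the remaining strategies, none is strictly dominated by another pure strategy of the same player, so the elimination stops.
Surviving strategies — Player 1: {R1, R4}; Player 2: {Alpha, Gamma, Delta}.

Alpha, Gamma, Delta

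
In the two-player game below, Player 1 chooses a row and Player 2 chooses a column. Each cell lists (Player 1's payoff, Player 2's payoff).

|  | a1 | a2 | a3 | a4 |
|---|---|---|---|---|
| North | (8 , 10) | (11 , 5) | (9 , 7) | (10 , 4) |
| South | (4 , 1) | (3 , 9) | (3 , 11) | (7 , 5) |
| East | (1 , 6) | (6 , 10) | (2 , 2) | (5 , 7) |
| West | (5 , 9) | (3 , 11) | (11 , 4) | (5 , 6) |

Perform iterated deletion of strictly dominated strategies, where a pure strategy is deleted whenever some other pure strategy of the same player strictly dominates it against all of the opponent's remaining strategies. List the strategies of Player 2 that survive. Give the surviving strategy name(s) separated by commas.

For Player 1, North strictly dominates South on the remaining columns (a1: 8>4, a2: 11>3, a3: 9>3, a4: 10>7); eliminate South.
For Player 1, North strictly dominates East on the remaining columns (a1: 8>1, a2: 11>6, a3: 9>2, a4: 10>5); eliminate East.
Column a3 is eliminated: a1 beats it against every remaining row (North: 10>7, West: 9>4).
Row West is eliminated: North beats it against every remaining column (a1: 8>5, a2: 11>3, a4: 10>5).
For Player 2, a1 strictly dominates a2 on the remaining rows (North: 10>5); eliminate a2.
Player 2's strategy a4 is strictly dominated by a1 (North: 10>4) and is removed.
Among the remaining strategies, none is strictly dominated by another pure strategy of the same player, so the elimination stops.
Surviving strategies — Player 1: {North}; Player 2: {a1}.

a1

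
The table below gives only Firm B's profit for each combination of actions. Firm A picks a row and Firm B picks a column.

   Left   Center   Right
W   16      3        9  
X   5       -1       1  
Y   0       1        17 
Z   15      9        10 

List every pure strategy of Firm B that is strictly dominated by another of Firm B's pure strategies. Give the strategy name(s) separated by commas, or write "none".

Center

Left: no other strategy beats it everywhere (Center at W (16>3); Right at W (16>9)).
Right strictly dominates Center — W: 9>3, X: 1>-1, Y: 17>1, Z: 10>9.
Right: no other strategy beats it everywhere (Left at Y (17>0); Center at W (9>3)).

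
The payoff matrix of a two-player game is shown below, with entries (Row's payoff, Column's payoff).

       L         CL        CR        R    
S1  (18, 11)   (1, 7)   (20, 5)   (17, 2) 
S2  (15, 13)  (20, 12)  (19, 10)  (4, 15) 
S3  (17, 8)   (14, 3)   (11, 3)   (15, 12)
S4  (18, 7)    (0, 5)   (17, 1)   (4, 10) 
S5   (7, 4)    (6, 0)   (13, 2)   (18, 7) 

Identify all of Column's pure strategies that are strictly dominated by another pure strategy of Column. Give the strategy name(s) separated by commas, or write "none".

CL, CR

L: no other strategy beats it everywhere (CL at S1 (11>7); CR at S1 (11>5); R at S1 (11>2)).
CL: dominated, since L does at least as well everywhere (S1: 11>7, S2: 13>12, S3: 8>3, S4: 7>5, S5: 4>0).
CR is strictly dominated by L (S1: 11>5, S2: 13>10, S3: 8>3, S4: 7>1, S5: 4>2).
R is not dominated — it holds its own against L at S2 (15>13); CL at S2 (15>12); CR at S2 (15>10).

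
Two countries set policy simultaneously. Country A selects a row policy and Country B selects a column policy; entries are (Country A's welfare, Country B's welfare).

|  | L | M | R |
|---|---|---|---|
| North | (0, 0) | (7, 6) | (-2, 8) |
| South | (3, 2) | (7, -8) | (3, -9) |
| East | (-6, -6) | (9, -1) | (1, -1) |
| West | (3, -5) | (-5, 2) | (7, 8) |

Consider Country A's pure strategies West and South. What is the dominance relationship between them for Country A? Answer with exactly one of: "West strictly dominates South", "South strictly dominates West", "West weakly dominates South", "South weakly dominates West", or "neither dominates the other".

Compare West to South across each opponent action: L: 3=3, M: -5<7, R: 7>3.
West does better at R but worse at M; neither strategy dominates the other.

neither dominates the other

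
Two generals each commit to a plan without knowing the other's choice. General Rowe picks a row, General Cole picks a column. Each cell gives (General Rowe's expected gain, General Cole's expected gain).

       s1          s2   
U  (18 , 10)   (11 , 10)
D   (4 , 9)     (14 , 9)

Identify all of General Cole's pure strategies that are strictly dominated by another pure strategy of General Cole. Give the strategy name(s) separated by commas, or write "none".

none

Nothing dominates s1: s2 at U (10=10).
s2 is not dominated — it holds its own against s1 at U (10=10).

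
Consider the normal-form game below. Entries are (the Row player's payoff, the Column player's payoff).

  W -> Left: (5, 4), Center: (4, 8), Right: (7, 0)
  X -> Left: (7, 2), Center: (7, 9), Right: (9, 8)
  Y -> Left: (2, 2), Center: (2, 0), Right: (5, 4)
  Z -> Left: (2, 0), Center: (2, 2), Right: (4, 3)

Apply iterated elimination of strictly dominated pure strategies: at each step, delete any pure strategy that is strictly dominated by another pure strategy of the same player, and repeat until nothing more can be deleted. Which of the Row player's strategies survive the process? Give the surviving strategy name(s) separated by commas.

The Row player's strategy W is strictly dominated by X (Left: 7>5, Center: 7>4, Right: 9>7) and is removed.
Row Y is eliminated: X beats it against every remaining column (Left: 7>2, Center: 7>2, Right: 9>5).
For the Row player, X strictly dominates Z on the remaining columns (Left: 7>2, Center: 7>2, Right: 9>4); eliminate Z.
For the Column player, Center strictly dominates Left on the remaining rows (X: 9>2); eliminate Left.
Column Right is eliminated: Center beats it against every remaining row (X: 9>8).
Among the remaining strategies, none is strictly dominated by another pure strategy of the same player, so the elimination stops.
Surviving strategies — the Row player: {X}; the Column player: {Center}.

X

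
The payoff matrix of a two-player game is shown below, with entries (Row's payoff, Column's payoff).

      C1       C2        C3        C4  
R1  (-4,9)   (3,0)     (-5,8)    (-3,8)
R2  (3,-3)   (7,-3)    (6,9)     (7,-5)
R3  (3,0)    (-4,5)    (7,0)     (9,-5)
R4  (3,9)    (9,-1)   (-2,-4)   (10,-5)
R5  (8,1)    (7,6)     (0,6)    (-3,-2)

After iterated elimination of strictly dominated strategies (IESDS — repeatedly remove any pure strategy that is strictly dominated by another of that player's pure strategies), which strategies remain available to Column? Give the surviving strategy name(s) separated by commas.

Row R1 is eliminated: R2 beats it against every remaining column (C1: 3>-4, C2: 7>3, C3: 6>-5, C4: 7>-3).
Column C4 is eliminated: C1 beats it against every remaining row (R2: -3>-5, R3: 0>-5, R4: 9>-5, R5: 1>-2).
Among the remaining strategies, none is strictly dominated by another pure strategy of the same player, so the elimination stops.
Surviving strategies — Row: {R2, R3, R4, R5}; Column: {C1, C2, C3}.

C1, C2, C3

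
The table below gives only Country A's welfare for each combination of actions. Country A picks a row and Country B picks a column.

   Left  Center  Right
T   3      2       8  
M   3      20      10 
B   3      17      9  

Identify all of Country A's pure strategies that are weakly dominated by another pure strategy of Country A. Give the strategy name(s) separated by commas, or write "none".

T: dominated, since M does at least as well everywhere (Left: 3=3, Center: 20>2, Right: 10>8).
M is not dominated — it holds its own against T at Center (20>2); B at Center (20>17).
B: dominated, since M does at least as well everywhere (Left: 3=3, Center: 20>17, Right: 10>9).

T, B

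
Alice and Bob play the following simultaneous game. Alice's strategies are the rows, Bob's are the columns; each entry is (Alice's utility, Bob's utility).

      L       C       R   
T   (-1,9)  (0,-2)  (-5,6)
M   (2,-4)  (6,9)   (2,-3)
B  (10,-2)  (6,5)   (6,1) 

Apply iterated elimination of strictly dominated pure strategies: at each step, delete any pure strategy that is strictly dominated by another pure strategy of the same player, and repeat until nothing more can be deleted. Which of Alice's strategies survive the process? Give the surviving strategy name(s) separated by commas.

Alice's strategy T is strictly dominated by M (L: 2>-1, C: 6>0, R: 2>-5) and is removed.
Column L is eliminated: C beats it against every remaining row (M: 9>-4, B: 5>-2).
Bob's strategy R is strictly dominated by C (M: 9>-3, B: 5>1) and is removed.
Among the remaining strategies, none is strictly dominated by another pure strategy of the same player, so the elimination stops.
Surviving strategies — Alice: {M, B}; Bob: {C}.

M, B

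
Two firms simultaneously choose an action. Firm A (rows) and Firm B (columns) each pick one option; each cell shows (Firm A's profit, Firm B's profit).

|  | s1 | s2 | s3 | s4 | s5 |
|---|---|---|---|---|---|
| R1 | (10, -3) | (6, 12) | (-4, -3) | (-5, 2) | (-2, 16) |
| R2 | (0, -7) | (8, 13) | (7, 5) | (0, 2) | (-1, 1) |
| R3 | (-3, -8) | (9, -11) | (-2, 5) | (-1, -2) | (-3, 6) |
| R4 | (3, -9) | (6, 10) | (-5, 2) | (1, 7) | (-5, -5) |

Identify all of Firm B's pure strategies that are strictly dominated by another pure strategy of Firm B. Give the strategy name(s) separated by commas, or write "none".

s1

s1 is strictly dominated by s4 (R1: 2>-3, R2: 2>-7, R3: -2>-8, R4: 7>-9).
s2 is not dominated — it holds its own against s1 at R1 (12>-3); s3 at R1 (12>-3); s4 at R1 (12>2); s5 at R2 (13>1).
s3 is not dominated — it holds its own against s1 at R1 (-3=-3); s2 at R3 (5>-11); s4 at R2 (5>2); s5 at R2 (5>1).
Nothing dominates s4: s1 at R1 (2>-3); s2 at R3 (-2>-11); s3 at R1 (2>-3); s5 at R2 (2>1).
s5 is not dominated — it holds its own against s1 at R1 (16>-3); s2 at R1 (16>12); s3 at R1 (16>-3); s4 at R1 (16>2).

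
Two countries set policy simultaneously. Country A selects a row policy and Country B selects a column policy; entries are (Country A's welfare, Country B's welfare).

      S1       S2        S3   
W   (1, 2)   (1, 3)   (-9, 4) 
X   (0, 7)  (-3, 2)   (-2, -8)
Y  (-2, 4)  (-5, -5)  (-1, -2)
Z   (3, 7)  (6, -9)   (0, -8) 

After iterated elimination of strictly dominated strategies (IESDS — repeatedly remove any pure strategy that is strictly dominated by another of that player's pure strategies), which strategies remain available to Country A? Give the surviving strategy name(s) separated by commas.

For Country A, Z strictly dominates W on the remaining columns (S1: 3>1, S2: 6>1, S3: 0>-9); eliminate W.
Row X is eliminated: Z beats it against every remaining column (S1: 3>0, S2: 6>-3, S3: 0>-2).
Country A's strategy Y is strictly dominated by Z (S1: 3>-2, S2: 6>-5, S3: 0>-1) and is removed.
Column S2 is eliminated: S1 beats it against every remaining row (Z: 7>-9).
Country B's strategy S3 is strictly dominated by S1 (Z: 7>-8) and is removed.
Among the remaining strategies, none is strictly dominated by another pure strategy of the same player, so the elimination stops.
Surviving strategies — Country A: {Z}; Country B: {S1}.

Z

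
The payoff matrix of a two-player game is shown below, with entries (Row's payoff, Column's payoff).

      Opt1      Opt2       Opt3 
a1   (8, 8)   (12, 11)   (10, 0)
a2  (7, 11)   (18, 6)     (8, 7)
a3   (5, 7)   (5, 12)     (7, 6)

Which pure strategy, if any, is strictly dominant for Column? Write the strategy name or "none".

none

Opt1 fails to dominate Opt2 at a1 (8<11).
Opt2 fails to dominate Opt1 at a2 (6<11).
Opt3 fails to dominate Opt1 at a1 (0<8).
No single strategy dominates all the others.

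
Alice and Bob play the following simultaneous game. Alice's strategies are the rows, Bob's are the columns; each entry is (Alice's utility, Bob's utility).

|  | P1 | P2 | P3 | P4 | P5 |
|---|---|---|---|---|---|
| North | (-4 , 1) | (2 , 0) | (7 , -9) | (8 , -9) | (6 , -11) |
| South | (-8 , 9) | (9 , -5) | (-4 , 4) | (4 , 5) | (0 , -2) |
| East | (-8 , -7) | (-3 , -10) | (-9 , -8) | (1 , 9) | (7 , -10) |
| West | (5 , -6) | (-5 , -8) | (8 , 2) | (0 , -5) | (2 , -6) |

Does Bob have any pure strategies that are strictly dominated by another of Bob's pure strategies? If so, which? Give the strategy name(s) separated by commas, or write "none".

P1 is not dominated — it holds its own against P2 at North (1>0); P3 at North (1>-9); P4 at North (1>-9); P5 at North (1>-11).
P1 strictly dominates P2 — North: 1>0, South: 9>-5, East: -7>-10, West: -6>-8.
P3 is not dominated — it holds its own against P1 at West (2>-6); P2 at South (4>-5); P4 at North (-9=-9); P5 at North (-9>-11).
Nothing dominates P4: P1 at East (9>-7); P2 at South (5>-5); P3 at North (-9=-9); P5 at North (-9>-11).
P3 strictly dominates P5 — North: -9>-11, South: 4>-2, East: -8>-10, West: 2>-6.

P2, P5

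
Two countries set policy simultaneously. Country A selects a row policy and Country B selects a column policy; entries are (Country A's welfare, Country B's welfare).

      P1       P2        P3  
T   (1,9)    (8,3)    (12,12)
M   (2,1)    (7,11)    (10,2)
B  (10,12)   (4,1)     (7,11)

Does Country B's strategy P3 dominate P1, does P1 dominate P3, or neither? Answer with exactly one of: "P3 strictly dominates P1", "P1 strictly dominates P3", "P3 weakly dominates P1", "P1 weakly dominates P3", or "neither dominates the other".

neither dominates the other

P3's payoffs vs P1's, by Country A's action — T: 12>9, M: 2>1, B: 11<12.
P3 does better at T, M but worse at B; neither strategy dominates the other.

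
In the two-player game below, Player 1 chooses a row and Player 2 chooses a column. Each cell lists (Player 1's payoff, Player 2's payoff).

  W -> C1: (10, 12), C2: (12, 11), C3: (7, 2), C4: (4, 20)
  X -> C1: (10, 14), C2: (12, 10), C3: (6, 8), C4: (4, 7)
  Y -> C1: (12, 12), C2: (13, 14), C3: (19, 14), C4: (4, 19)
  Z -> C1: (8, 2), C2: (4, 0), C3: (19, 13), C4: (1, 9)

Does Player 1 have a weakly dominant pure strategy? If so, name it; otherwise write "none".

Y vs W: C1: 12>10, C2: 13>12, C3: 19>7, C4: 4=4.
Y vs X: C1: 12>10, C2: 13>12, C3: 19>6, C4: 4=4.
Y vs Z: C1: 12>8, C2: 13>4, C3: 19=19, C4: 4>1.
Y is at least as good as every other strategy against every opponent action, so it is weakly dominant.

Y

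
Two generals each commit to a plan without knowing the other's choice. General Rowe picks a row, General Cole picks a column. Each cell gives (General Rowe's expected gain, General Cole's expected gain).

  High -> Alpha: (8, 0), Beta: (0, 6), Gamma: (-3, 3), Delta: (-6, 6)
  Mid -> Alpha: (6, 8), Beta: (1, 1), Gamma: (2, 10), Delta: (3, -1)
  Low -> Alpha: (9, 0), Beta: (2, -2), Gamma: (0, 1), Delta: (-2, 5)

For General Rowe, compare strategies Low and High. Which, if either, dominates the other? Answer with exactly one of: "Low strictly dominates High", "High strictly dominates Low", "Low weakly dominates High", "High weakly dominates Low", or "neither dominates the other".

Low strictly dominates High

Compare Low to High across every action of General Cole: Alpha: 9>8, Beta: 2>0, Gamma: 0>-3, Delta: -2>-6.
Low gives a strictly higher payoff against every action of General Cole, so Low strictly dominates High.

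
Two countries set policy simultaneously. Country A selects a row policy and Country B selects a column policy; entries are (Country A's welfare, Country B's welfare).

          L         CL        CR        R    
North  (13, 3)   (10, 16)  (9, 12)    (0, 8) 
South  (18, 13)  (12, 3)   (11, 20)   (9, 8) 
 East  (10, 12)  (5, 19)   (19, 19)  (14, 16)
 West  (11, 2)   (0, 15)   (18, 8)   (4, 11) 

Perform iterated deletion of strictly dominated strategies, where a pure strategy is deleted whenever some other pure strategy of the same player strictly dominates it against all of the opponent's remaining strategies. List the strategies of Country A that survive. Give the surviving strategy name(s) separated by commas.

Country A's strategy North is strictly dominated by South (L: 18>13, CL: 12>10, CR: 11>9, R: 9>0) and is removed.
Country B's strategy L is strictly dominated by CR (South: 20>13, East: 19>12, West: 8>2) and is removed.
Row West is eliminated: East beats it against every remaining column (CL: 5>0, CR: 19>18, R: 14>4).
For Country B, CR strictly dominates R on the remaining rows (South: 20>8, East: 19>16); eliminate R.
Among the remaining strategies, none is strictly dominated by another pure strategy of the same player, so the elimination stops.
Surviving strategies — Country A: {South, East}; Country B: {CL, CR}.

South, East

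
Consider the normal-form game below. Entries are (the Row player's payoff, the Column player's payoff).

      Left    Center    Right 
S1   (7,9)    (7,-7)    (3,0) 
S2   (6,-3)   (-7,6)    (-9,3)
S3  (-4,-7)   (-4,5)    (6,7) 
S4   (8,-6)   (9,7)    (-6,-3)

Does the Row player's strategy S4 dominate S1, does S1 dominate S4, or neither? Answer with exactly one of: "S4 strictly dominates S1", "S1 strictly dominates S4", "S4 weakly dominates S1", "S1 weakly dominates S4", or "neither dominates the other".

neither dominates the other

Compare S4 to S1 across every action of the Column player: Left: 8>7, Center: 9>7, Right: -6<3.
S4 does better at Left, Center but worse at Right; neither strategy dominates the other.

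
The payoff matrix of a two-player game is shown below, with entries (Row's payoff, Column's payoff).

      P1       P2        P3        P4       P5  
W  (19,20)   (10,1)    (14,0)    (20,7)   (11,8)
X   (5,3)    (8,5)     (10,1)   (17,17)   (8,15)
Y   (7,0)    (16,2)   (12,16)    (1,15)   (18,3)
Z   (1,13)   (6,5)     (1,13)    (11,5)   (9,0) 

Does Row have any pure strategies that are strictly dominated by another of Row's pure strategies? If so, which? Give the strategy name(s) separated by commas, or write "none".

Nothing dominates W: X at P1 (19>5); Y at P1 (19>7); Z at P1 (19>1).
X is strictly dominated by W (P1: 19>5, P2: 10>8, P3: 14>10, P4: 20>17, P5: 11>8).
Y is not dominated — it holds its own against W at P2 (16>10); X at P1 (7>5); Z at P1 (7>1).
Z is strictly dominated by W (P1: 19>1, P2: 10>6, P3: 14>1, P4: 20>11, P5: 11>9).

X, Z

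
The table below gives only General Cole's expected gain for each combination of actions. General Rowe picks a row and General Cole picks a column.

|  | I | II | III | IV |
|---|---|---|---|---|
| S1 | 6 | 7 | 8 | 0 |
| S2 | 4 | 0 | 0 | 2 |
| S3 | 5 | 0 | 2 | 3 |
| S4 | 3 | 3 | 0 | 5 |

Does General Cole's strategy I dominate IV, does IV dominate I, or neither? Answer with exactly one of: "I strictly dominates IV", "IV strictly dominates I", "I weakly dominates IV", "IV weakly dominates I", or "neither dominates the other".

I's payoffs vs IV's, by General Rowe's action — S1: 6>0, S2: 4>2, S3: 5>3, S4: 3<5.
I does better at S1, S2, S3 but worse at S4; neither strategy dominates the other.

neither dominates the other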